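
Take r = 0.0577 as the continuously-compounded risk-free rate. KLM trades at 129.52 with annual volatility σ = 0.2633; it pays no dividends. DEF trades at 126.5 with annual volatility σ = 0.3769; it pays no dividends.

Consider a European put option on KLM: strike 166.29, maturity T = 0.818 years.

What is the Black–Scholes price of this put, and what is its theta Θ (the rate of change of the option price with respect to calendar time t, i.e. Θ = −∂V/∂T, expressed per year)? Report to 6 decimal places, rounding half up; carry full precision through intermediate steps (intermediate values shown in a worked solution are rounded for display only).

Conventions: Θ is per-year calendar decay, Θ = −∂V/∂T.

σ√T = 0.2633·√0.818 = 0.238137
d₁ = (ln(S/K) + (r+σ²/2)T) / (σ√T) = (ln(129.52/166.29) + (0.0577+0.2633²/2)·0.818) / 0.238137 = (-0.249898 + 0.075553) / 0.238137 = -0.732118
d₂ = d₁ − σ√T = -0.732118 − 0.238137 = -0.970255
e^{−rT} = 0.953898
N(−d₁) = 0.767952,  N(−d₂) = 0.834040
Put price V = K·e^{−rT}·N(−d₂) − S·N(−d₁) = 132.298563 − 99.465109 = 32.833454
φ(d₁) = (1/√(2π))·e^{−d₁²/2} = 0.305155
Θ = −S·φ(d₁)·σ/(2√T) + r·K·e^{−rT}·N(−d₂) = −5.753086 + 7.633627 = 1.880541

price = 32.833454
Θ = 1.880541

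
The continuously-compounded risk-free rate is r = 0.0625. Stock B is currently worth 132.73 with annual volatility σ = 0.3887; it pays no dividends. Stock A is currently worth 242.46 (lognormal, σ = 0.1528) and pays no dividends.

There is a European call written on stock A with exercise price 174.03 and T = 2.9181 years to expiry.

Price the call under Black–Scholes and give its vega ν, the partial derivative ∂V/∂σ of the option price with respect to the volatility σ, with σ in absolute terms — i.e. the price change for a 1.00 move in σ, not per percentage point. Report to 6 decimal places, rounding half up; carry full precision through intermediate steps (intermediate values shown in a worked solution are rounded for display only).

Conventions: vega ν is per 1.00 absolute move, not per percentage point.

σ√T = 0.1528·√2.9181 = 0.261020
d₁ = (ln(S/K) + (r+σ²/2)T) / (σ√T) = (ln(242.46/174.03) + (0.0625+0.1528²/2)·2.9181) / 0.261020 = (0.331609 + 0.216447) / 0.261020 = 2.099672
d₂ = d₁ − σ√T = 2.099672 − 0.261020 = 1.838652
e^{−rT} = 0.833284
N(d₁) = 0.982121,  N(d₂) = 0.967017
Call price V = S·N(d₁) − K·e^{−rT}·N(d₂) = 238.125094 − 140.233244 = 97.891850
φ(d₁) = (1/√(2π))·e^{−d₁²/2} = 0.044014
ν = S·φ(d₁)·√T = 18.229719

price = 97.891850
ν = 18.229719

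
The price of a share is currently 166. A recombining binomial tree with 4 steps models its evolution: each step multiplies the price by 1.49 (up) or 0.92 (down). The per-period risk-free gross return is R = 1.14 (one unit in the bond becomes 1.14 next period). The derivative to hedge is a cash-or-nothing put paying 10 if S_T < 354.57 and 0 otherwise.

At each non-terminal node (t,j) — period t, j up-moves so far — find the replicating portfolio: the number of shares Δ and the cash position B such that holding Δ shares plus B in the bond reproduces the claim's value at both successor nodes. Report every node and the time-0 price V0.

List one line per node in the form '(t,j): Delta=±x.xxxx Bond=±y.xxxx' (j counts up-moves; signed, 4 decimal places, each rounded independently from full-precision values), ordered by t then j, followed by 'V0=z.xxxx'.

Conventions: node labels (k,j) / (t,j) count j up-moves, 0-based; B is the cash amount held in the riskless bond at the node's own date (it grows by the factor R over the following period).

(0,0): Delta=-0.0196 Bond=8.2028
(1,0): Delta=-0.0132 Bond=8.3726
(1,1): Delta=-0.0259 Bond=10.9080
(2,0): Delta=0.0000 Bond=7.6947
(2,1): Delta=-0.0261 Bond=12.4882
(2,2): Delta=-0.0256 Bond=12.3508
(3,0): Delta=0.0000 Bond=8.7719
(3,1): Delta=0.0000 Bond=8.7719
(3,2): Delta=-0.0517 Bond=22.9301
(3,3): Delta=0.0000 Bond=0.0000
V0=4.9533

Since d<R<u, set p* = (R−d)/(u−d) = 0.3860; price each node as the discounted p*-expectation of its children.
Payoffs at expiry: V(4,0)=10.0000, V(4,1)=10.0000, V(4,2)=10.0000, V(4,3)=0.0000, V(4,4)=0.0000
(3,0): S=129.2622. Δ = (V_up−V_dn)/(S_up−S_dn) = (10.0000−10.0000)/(192.6007−118.9212) = 0.0000. V = [p*·10.0000 + (1−p*)·10.0000]/1.14 = 8.7719. B = V − Δ·S = 8.7719.
(3,1): S=209.3486. Δ = (V_up−V_dn)/(S_up−S_dn) = (10.0000−10.0000)/(311.9294−192.6007) = 0.0000. V = [p*·10.0000 + (1−p*)·10.0000]/1.14 = 8.7719. B = V − Δ·S = 8.7719.
(3,2): S=339.0537. Δ = (V_up−V_dn)/(S_up−S_dn) = (0.0000−10.0000)/(505.1900−311.9294) = -0.0517. V = [p*·0.0000 + (1−p*)·10.0000]/1.14 = 5.3863. B = V − Δ·S = 22.9301.
(3,3): S=549.1195. Δ = (V_up−V_dn)/(S_up−S_dn) = (0.0000−0.0000)/(818.1881−505.1900) = 0.0000. V = [p*·0.0000 + (1−p*)·0.0000]/1.14 = 0.0000. B = V − Δ·S = 0.0000.
(2,0): S=140.5024. Δ = (V_up−V_dn)/(S_up−S_dn) = (8.7719−8.7719)/(209.3486−129.2622) = 0.0000. V = [p*·8.7719 + (1−p*)·8.7719]/1.14 = 7.6947. B = V − Δ·S = 7.6947.
(2,1): S=227.5528. Δ = (V_up−V_dn)/(S_up−S_dn) = (5.3863−8.7719)/(339.0537−209.3486) = -0.0261. V = [p*·5.3863 + (1−p*)·8.7719]/1.14 = 6.5484. B = V − Δ·S = 12.4882.
(2,2): S=368.5366. Δ = (V_up−V_dn)/(S_up−S_dn) = (0.0000−5.3863)/(549.1195−339.0537) = -0.0256. V = [p*·0.0000 + (1−p*)·5.3863]/1.14 = 2.9012. B = V − Δ·S = 12.3508.
(1,0): S=152.7200. Δ = (V_up−V_dn)/(S_up−S_dn) = (6.5484−7.6947)/(227.5528−140.5024) = -0.0132. V = [p*·6.5484 + (1−p*)·7.6947]/1.14 = 6.3616. B = V − Δ·S = 8.3726.
(1,1): S=247.3400. Δ = (V_up−V_dn)/(S_up−S_dn) = (2.9012−6.5484)/(368.5366−227.5528) = -0.0259. V = [p*·2.9012 + (1−p*)·6.5484]/1.14 = 4.5094. B = V − Δ·S = 10.9080.
(0,0): S=166.0000. Δ = (V_up−V_dn)/(S_up−S_dn) = (4.5094−6.3616)/(247.3400−152.7200) = -0.0196. V = [p*·4.5094 + (1−p*)·6.3616]/1.14 = 4.9533. B = V − Δ·S = 8.2028.
As a check, the time-0 holding Δ(0,0)·S0 + B(0,0) comes to 4.9533 — exactly V0.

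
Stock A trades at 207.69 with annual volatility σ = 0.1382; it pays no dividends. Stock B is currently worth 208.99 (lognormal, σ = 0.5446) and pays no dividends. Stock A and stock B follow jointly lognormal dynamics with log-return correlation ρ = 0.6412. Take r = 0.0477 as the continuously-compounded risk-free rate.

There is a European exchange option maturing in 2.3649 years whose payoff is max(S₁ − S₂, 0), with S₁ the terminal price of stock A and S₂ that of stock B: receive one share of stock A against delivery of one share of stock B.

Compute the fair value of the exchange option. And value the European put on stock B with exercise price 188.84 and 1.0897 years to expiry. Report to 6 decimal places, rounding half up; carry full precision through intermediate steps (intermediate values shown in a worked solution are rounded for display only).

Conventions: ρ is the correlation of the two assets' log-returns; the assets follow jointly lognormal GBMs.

exchange price = 57.922930
price(stock B put K=188.84) = 30.111520

σ_eff = √(σ₁² + σ₂² − 2ρσ₁σ₂) = √(0.1382² + 0.5446² − 2·0.6412·0.1382·0.5446) = 0.468156
d₁ = (ln(S₁/S₂) + (q₂ − q₁ + σ_eff²/2)T) / (σ_eff√T) = (ln(207.69/208.99) + (0.0 − 0.0 + 0.109585)·2.3649) / 0.719941 = 0.351304
d₂ = d₁ − σ_eff√T = 0.351304 − 0.719941 = -0.368638
N(d₁) = 0.637320,  N(d₂) = 0.356199
V = S₁·e^{−q₁T}·N(d₁) − S₂·e^{−q₂T}·N(d₂) = 132.364927 − 74.441998 = 57.922930
[vanilla: stock B put K=188.84]
σ√T = 0.5446·√1.0897 = 0.568501
d₁ = (ln(S/K) + (r+σ²/2)T) / (σ√T) = (ln(208.99/188.84) + (0.0477+0.5446²/2)·1.0897) / 0.568501 = (0.101386 + 0.213575) / 0.568501 = 0.554021
d₂ = d₁ − σ√T = 0.554021 − 0.568501 = -0.014479
e^{−rT} = 0.949349
N(−d₁) = 0.289782,  N(−d₂) = 0.505776
price = K·e^{−rT}·N(−d₂) − S·N(−d₁) = 90.673085 − 60.561565 = 30.111520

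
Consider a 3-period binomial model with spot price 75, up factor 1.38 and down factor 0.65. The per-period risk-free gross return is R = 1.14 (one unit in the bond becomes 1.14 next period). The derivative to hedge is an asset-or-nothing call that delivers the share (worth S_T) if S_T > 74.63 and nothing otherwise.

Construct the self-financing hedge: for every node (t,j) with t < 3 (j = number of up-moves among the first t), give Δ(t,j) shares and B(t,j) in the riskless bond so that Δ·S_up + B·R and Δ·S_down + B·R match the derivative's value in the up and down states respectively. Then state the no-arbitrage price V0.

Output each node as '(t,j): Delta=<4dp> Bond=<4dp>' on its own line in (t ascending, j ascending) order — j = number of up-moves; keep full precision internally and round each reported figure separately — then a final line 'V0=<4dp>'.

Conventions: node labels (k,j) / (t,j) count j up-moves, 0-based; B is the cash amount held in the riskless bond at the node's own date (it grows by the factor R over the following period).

(0,0): Delta=1.2361 Bond=-24.6264
(1,0): Delta=1.5360 Bond=-42.6960
(1,1): Delta=1.1669 Bond=-20.9123
(2,0): Delta=0.0000 Bond=0.0000
(2,1): Delta=1.8904 Bond=-72.5134
(2,2): Delta=1.0000 Bond=0.0000
V0=68.0817

Risk-neutral probability p* = (R−d)/(u−d) = (1.14−0.65)/(1.38−0.65) = 0.6712.
Terminal payoffs: V(3,0)=0.0000, V(3,1)=0.0000, V(3,2)=92.8395, V(3,3)=197.1054
Node (2,0) S=31.6875: V=(p*·0.0000+(1−p*)·0.0000)/1.14=0.0000; Δ=(0.0000−0.0000)/(43.7287−20.5969)=0.0000; B=V−Δ·S=0.0000
Node (2,1) S=67.2750: V=(p*·92.8395+(1−p*)·0.0000)/1.14=54.6640; Δ=(92.8395−0.0000)/(92.8395−43.7287)=1.8904; B=V−Δ·S=-72.5134
Node (2,2) S=142.8300: V=(p*·197.1054+(1−p*)·92.8395)/1.14=142.8300; Δ=(197.1054−92.8395)/(197.1054−92.8395)=1.0000; B=V−Δ·S=0.0000
Node (1,0) S=48.7500: V=(p*·54.6640+(1−p*)·0.0000)/1.14=32.1862; Δ=(54.6640−0.0000)/(67.2750−31.6875)=1.5360; B=V−Δ·S=-42.6960
Node (1,1) S=103.5000: V=(p*·142.8300+(1−p*)·54.6640)/1.14=99.8631; Δ=(142.8300−54.6640)/(142.8300−67.2750)=1.1669; B=V−Δ·S=-20.9123
Node (0,0) S=75.0000: V=(p*·99.8631+(1−p*)·32.1862)/1.14=68.0817; Δ=(99.8631−32.1862)/(103.5000−48.7500)=1.2361; B=V−Δ·S=-24.6264
Sanity check at the root: Δ(0,0)·S0 + B(0,0) reproduces V0 = 68.0817.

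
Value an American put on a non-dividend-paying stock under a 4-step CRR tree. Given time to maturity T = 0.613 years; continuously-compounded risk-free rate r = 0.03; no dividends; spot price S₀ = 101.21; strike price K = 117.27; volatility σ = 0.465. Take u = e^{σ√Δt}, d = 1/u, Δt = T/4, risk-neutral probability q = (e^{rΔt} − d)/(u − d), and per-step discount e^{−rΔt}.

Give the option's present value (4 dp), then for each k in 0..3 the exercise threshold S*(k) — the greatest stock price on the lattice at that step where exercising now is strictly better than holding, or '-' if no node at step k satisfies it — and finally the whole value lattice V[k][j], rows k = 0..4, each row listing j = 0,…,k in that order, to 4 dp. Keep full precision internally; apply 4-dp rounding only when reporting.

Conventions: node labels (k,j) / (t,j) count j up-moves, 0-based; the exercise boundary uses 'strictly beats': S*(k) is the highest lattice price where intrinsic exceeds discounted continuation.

params: Δt=0.15325 u=1.19966 d=0.83357 q=0.46720 e^(-rΔt)=0.99541
t_4 payoffs: 68.4050 46.9449 16.0600 0.0000 0.0000
t_3: node(3,0) S=58.6211 payoff=58.6489 vs cont=58.1110 → 58.6489 [stop]  node(3,1) S=84.3659 payoff=32.9041 vs cont=32.3662 → 32.9041 [stop]  node(3,2) S=121.4171 payoff=0.0000 vs cont=8.5175 → 8.5175 [wait]  node(3,3) S=174.7402 payoff=0.0000 vs cont=0.0000 → 0.0000 [wait]  ⇒ S*(3)=84.3659
t_2: node(2,0) S=70.3251 payoff=46.9449 vs cont=46.4070 → 46.9449 [stop]  node(2,1) S=101.2100 payoff=16.0600 vs cont=21.4119 → 21.4119 [wait]  node(2,2) S=145.6587 payoff=0.0000 vs cont=4.5172 → 4.5172 [wait]  ⇒ S*(2)=70.3251
t_1: node(1,0) S=84.3659 payoff=32.9041 vs cont=34.8551 → 34.8551 [wait]  node(1,1) S=121.4171 payoff=0.0000 vs cont=13.4566 → 13.4566 [wait]  ⇒ S*(1)=-
t_0: node(0,0) S=101.2100 payoff=16.0600 vs cont=24.7436 → 24.7436 [wait]  ⇒ S*(0)=-

price = 24.7436
boundary = - - 70.3251 84.3659
tree:
24.7436
34.8551 13.4566
46.9449 21.4119 4.5172
58.6489 32.9041 8.5175 0.0000
68.4050 46.9449 16.0600 0.0000 0.0000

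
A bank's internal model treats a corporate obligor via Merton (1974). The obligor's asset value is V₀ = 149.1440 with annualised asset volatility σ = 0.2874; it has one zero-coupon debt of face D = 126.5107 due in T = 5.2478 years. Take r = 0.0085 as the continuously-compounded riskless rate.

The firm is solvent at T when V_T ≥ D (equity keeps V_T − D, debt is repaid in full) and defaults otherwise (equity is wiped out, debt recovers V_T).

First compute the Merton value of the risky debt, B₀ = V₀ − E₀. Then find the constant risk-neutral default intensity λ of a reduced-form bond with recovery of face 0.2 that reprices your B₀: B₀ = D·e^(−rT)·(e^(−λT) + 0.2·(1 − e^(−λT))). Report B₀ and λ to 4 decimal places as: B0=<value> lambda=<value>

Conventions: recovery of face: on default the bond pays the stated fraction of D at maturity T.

B0=98.5474 lambda=0.0503

Equity is a call on the firm's assets struck at D = 126.5107:
d₁ = [ln(V₀/D) + (r + σ²/2)T] / (σ√T)
   = [ln(149.1440/126.5107) + (0.0085 + 0.5·0.2874²)·5.2478] / (0.2874·√5.2478)
   = [0.164585 + 0.261337] / 0.658378 = 0.646927
d₂ = d₁ − σ√T = 0.646927 − 0.658378 = -0.011451
N(d₁) = 0.741160,  N(d₂) = 0.495432,  e^(−rT) = 0.956374
E₀ = V₀·N(d₁) − D·e^(−rT)·N(d₂)
   = 149.1440·0.741160 − 126.5107·0.956374·0.495432 = 50.596578
B₀ = V₀ − E₀ = 149.1440 − 50.596578 = 98.547422
e^(−λT) = (B₀·e^(rT)/D − 0.2)/(1 − 0.2) = (98.5474·1.045616/126.5107 − 0.2)/0.8 = 0.76812287
λ = −ln(0.76812287)/5.2478 = 0.050270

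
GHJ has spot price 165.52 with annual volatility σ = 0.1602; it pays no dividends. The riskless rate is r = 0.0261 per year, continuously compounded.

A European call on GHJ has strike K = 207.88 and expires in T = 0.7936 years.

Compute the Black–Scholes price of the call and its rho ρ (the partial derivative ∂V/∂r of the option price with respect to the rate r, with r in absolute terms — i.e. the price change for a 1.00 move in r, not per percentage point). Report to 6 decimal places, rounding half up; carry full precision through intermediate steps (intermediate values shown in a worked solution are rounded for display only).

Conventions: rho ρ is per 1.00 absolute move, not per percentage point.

σ√T = 0.1602·√0.7936 = 0.142713
d₁ = (ln(S/K) + (r+σ²/2)T) / (σ√T) = (ln(165.52/207.88) + (0.0261+0.1602²/2)·0.7936) / 0.142713 = (-0.227869 + 0.030896) / 0.142713 = -1.380201
d₂ = d₁ − σ√T = -1.380201 − 0.142713 = -1.522914
e^{−rT} = 0.979500
N(d₁) = 0.083762,  N(d₂) = 0.063890
Call price V = S·N(d₁) − K·e^{−rT}·N(d₂) = 13.864355 − 13.009214 = 0.855141
ρ = K·T·e^{−rT}·N(d₂) = 10.324113

price = 0.855141
ρ = 10.324113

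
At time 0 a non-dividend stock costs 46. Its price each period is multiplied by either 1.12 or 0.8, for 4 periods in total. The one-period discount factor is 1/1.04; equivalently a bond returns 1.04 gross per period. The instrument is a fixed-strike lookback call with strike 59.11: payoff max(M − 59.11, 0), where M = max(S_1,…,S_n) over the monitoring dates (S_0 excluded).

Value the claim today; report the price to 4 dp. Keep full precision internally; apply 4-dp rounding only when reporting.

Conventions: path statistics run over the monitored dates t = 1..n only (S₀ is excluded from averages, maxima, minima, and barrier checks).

price = 4.0869

With p* = (R−d)/(u−d) = 0.7500, sum probability × payoff across the paths and divide by R^4.
Enumerate all 2^4 = 16 price paths (U = up ×1.12, D = down ×0.8); each path with k up-moves has probability p*^k·(1−p*)^(4−k).
DDDD: M=36.8000, payoff=0.0000, prob=0.003906
UDDD: M=51.5200, payoff=0.0000, prob=0.011719
DUDD: M=41.2160, payoff=0.0000, prob=0.011719
UUDD: M=57.7024, payoff=0.0000, prob=0.035156
DDUD: M=36.8000, payoff=0.0000, prob=0.011719
UDUD: M=51.5200, payoff=0.0000, prob=0.035156
DUUD: M=46.1619, payoff=0.0000, prob=0.035156
UUUD: M=64.6267, payoff=5.5167, prob=0.105469
DDDU: M=36.8000, payoff=0.0000, prob=0.011719
UDDU: M=51.5200, payoff=0.0000, prob=0.035156
DUDU: M=41.2160, payoff=0.0000, prob=0.035156
UUDU: M=57.7024, payoff=0.0000, prob=0.105469
DDUU: M=36.9295, payoff=0.0000, prob=0.035156
UDUU: M=51.7014, payoff=0.0000, prob=0.105469
DUUU: M=51.7014, payoff=0.0000, prob=0.105469
UUUU: M=72.3819, payoff=13.2719, prob=0.316406
Price = Σ prob·payoff / R^4 = 4.781147 / 1.169859 = 4.0869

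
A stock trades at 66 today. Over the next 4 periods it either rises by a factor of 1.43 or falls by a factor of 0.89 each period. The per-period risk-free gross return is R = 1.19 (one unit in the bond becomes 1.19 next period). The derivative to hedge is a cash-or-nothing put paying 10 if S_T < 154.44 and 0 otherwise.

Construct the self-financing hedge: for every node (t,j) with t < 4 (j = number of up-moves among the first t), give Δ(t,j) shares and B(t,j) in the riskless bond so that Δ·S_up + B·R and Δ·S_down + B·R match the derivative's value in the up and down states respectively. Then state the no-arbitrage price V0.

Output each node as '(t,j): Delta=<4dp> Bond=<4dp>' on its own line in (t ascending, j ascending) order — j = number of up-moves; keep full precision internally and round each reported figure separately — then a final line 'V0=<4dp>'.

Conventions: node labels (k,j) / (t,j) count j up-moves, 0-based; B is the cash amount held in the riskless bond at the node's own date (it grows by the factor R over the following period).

(0,0): Delta=-0.0685 Bond=7.5139
(1,0): Delta=-0.0687 Bond=8.9528
(1,1): Delta=-0.0684 Bond=8.9324
(2,0): Delta=0.0000 Bond=7.0616
(2,1): Delta=-0.1029 Bond=13.5276
(2,2): Delta=-0.0512 Bond=8.3112
(3,0): Delta=0.0000 Bond=8.4034
(3,1): Delta=0.0000 Bond=8.4034
(3,2): Delta=-0.1542 Bond=22.2533
(3,3): Delta=0.0000 Bond=0.0000
V0=2.9916

No-arbitrage ⇒ martingale measure with p* = (R−d)/(u−d) = 0.5556.
Terminal payoffs: V(4,0)=10.0000, V(4,1)=10.0000, V(4,2)=10.0000, V(4,3)=0.0000, V(4,4)=0.0000
Node (3,0) S=46.5280: V=(p*·10.0000+(1−p*)·10.0000)/1.19=8.4034; Δ=(10.0000−10.0000)/(66.5350−41.4099)=0.0000; B=V−Δ·S=8.4034
Node (3,1) S=74.7584: V=(p*·10.0000+(1−p*)·10.0000)/1.19=8.4034; Δ=(10.0000−10.0000)/(106.9045−66.5350)=0.0000; B=V−Δ·S=8.4034
Node (3,2) S=120.1174: V=(p*·0.0000+(1−p*)·10.0000)/1.19=3.7348; Δ=(0.0000−10.0000)/(171.7679−106.9045)=-0.1542; B=V−Δ·S=22.2533
Node (3,3) S=192.9977: V=(p*·0.0000+(1−p*)·0.0000)/1.19=0.0000; Δ=(0.0000−0.0000)/(275.9867−171.7679)=0.0000; B=V−Δ·S=0.0000
Node (2,0) S=52.2786: V=(p*·8.4034+(1−p*)·8.4034)/1.19=7.0616; Δ=(8.4034−8.4034)/(74.7584−46.5280)=0.0000; B=V−Δ·S=7.0616
Node (2,1) S=83.9982: V=(p*·3.7348+(1−p*)·8.4034)/1.19=4.8821; Δ=(3.7348−8.4034)/(120.1174−74.7584)=-0.1029; B=V−Δ·S=13.5276
Node (2,2) S=134.9634: V=(p*·0.0000+(1−p*)·3.7348)/1.19=1.3949; Δ=(0.0000−3.7348)/(192.9977−120.1174)=-0.0512; B=V−Δ·S=8.3112
Node (1,0) S=58.7400: V=(p*·4.8821+(1−p*)·7.0616)/1.19=4.9166; Δ=(4.8821−7.0616)/(83.9982−52.2786)=-0.0687; B=V−Δ·S=8.9528
Node (1,1) S=94.3800: V=(p*·1.3949+(1−p*)·4.8821)/1.19=2.4746; Δ=(1.3949−4.8821)/(134.9634−83.9982)=-0.0684; B=V−Δ·S=8.9324
Node (0,0) S=66.0000: V=(p*·2.4746+(1−p*)·4.9166)/1.19=2.9916; Δ=(2.4746−4.9166)/(94.3800−58.7400)=-0.0685; B=V−Δ·S=7.5139
Sanity check at the root: Δ(0,0)·S0 + B(0,0) reproduces V0 = 2.9916.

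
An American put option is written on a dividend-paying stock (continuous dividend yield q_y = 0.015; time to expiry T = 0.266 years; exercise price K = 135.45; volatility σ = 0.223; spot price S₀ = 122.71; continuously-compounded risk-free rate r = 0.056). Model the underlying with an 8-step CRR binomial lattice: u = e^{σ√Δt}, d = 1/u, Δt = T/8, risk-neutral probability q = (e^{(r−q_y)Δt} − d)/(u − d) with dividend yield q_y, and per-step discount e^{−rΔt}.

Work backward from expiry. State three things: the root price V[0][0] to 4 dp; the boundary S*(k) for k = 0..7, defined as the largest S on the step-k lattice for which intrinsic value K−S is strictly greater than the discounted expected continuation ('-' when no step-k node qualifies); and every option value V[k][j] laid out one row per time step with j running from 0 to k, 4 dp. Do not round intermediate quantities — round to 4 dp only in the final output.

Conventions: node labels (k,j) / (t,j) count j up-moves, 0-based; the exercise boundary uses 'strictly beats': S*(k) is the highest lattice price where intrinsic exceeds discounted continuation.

Δt=0.03325, u=1.04150, d=0.96015, q=0.50661, disc=e^(-rΔt)=0.99814
k=8 terminal: V=max(K-S,0) → 46.8157 39.3062 31.1604 22.3245 12.7400 2.3434 0.0000 0.0000 0.0000
k=7: j=0 S=92.3127 intr=43.1373 cont=42.9313 V=43.1373[EX]; j=1 S=100.1339 intr=35.3161 cont=35.1141 V=35.3161[EX]; j=2 S=108.6177 intr=26.8323 cont=26.6345 V=26.8323[EX]; j=3 S=117.8203 intr=17.6297 cont=17.4365 V=17.6297[EX]; j=4 S=127.8026 intr=7.6474 cont=7.4591 V=7.6474[EX]; j=5 S=138.6307 intr=0.0000 cont=1.1541 V=1.1541[hold]; j=6 S=150.3761 intr=0.0000 cont=0.0000 V=0.0000[hold]; j=7 S=163.1167 intr=0.0000 cont=0.0000 V=0.0000[hold]  S*(7)=127.8026
k=6: j=0 S=96.1438 intr=39.3062 cont=39.1022 V=39.3062[EX]; j=1 S=104.2896 intr=31.1604 cont=30.9605 V=31.1604[EX]; j=2 S=113.1255 intr=22.3245 cont=22.1290 V=22.3245[EX]; j=3 S=122.7100 intr=12.7400 cont=12.5492 V=12.7400[EX]; j=4 S=133.1066 intr=2.3434 cont=4.3497 V=4.3497[hold]; j=5 S=144.3840 intr=0.0000 cont=0.5684 V=0.5684[hold]; j=6 S=156.6169 intr=0.0000 cont=0.0000 V=0.0000[hold]  S*(6)=122.7100
k=5: j=0 S=100.1339 intr=35.3161 cont=35.1141 V=35.3161[EX]; j=1 S=108.6177 intr=26.8323 cont=26.6345 V=26.8323[EX]; j=2 S=117.8203 intr=17.6297 cont=17.4365 V=17.6297[EX]; j=3 S=127.8026 intr=7.6474 cont=8.4737 V=8.4737[hold]; j=4 S=138.6307 intr=0.0000 cont=2.4295 V=2.4295[hold]; j=5 S=150.3761 intr=0.0000 cont=0.2799 V=0.2799[hold]  S*(5)=117.8203
k=4: j=0 S=104.2896 intr=31.1604 cont=30.9605 V=31.1604[EX]; j=1 S=113.1255 intr=22.3245 cont=22.1290 V=22.3245[EX]; j=2 S=122.7100 intr=12.7400 cont=12.9670 V=12.9670[hold]; j=3 S=133.1066 intr=2.3434 cont=5.4016 V=5.4016[hold]; j=4 S=144.3840 intr=0.0000 cont=1.3380 V=1.3380[hold]  S*(4)=113.1255
k=3: j=0 S=108.6177 intr=26.8323 cont=26.6345 V=26.8323[EX]; j=1 S=117.8203 intr=17.6297 cont=17.5513 V=17.6297[EX]; j=2 S=127.8026 intr=7.6474 cont=9.1174 V=9.1174[hold]; j=3 S=138.6307 intr=0.0000 cont=3.3368 V=3.3368[hold]  S*(3)=117.8203
k=2: j=0 S=113.1255 intr=22.3245 cont=22.1290 V=22.3245[EX]; j=1 S=122.7100 intr=12.7400 cont=13.2925 V=13.2925[hold]; j=2 S=133.1066 intr=2.3434 cont=6.1774 V=6.1774[hold]  S*(2)=113.1255
k=1: j=0 S=117.8203 intr=17.6297 cont=17.7158 V=17.7158[hold]; j=1 S=127.8026 intr=7.6474 cont=9.6699 V=9.6699[hold]  S*(1)=-
k=0: j=0 S=122.7100 intr=12.7400 cont=13.6144 V=13.6144[hold]  S*(0)=-

price = 13.6144
boundary = - - 113.1255 117.8203 113.1255 117.8203 122.7100 127.8026
tree:
13.6144
17.7158 9.6699
22.3245 13.2925 6.1774
26.8323 17.6297 9.1174 3.3368
31.1604 22.3245 12.9670 5.4016 1.3380
35.3161 26.8323 17.6297 8.4737 2.4295 0.2799
39.3062 31.1604 22.3245 12.7400 4.3497 0.5684 0.0000
43.1373 35.3161 26.8323 17.6297 7.6474 1.1541 0.0000 0.0000
46.8157 39.3062 31.1604 22.3245 12.7400 2.3434 0.0000 0.0000 0.0000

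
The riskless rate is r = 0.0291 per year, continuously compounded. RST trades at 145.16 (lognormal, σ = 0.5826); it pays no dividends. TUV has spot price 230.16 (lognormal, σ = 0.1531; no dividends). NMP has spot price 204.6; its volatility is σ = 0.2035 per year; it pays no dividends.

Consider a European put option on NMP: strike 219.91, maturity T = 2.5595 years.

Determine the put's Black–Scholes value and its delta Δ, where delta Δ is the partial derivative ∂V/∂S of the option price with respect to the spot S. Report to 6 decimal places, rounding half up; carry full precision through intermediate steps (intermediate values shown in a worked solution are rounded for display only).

price = 26.190105
Δ = -0.432540

σ√T = 0.2035·√2.5595 = 0.325568
d₁ = (ln(S/K) + (r+σ²/2)T) / (σ√T) = (ln(204.6/219.91) + (0.0291+0.2035²/2)·2.5595) / 0.325568 = (-0.072162 + 0.127479) / 0.325568 = 0.169910
d₂ = d₁ − σ√T = 0.169910 − 0.325568 = -0.155658
e^{−rT} = 0.928225
N(−d₁) = 0.432540,  N(−d₂) = 0.561849
Put price V = K·e^{−rT}·N(−d₂) − S·N(−d₁) = 114.687891 − 88.497786 = 26.190105
Δ = −N(−d₁) = -0.432540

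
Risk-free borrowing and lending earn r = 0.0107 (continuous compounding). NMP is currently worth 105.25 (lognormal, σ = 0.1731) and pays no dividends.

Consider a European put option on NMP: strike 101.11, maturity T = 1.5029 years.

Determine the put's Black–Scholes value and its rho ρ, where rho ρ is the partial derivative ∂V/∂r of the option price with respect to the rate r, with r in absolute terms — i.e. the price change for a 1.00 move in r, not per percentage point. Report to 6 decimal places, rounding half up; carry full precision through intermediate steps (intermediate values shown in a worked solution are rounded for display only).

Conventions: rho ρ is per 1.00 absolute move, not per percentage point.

σ√T = 0.1731·√1.5029 = 0.212208
d₁ = (ln(S/K) + (r+σ²/2)T) / (σ√T) = (ln(105.25/101.11) + (0.0107+0.1731²/2)·1.5029) / 0.212208 = (0.040129 + 0.038597) / 0.212208 = 0.370988
d₂ = d₁ − σ√T = 0.370988 − 0.212208 = 0.158780
e^{−rT} = 0.984048
N(−d₁) = 0.355323,  N(−d₂) = 0.436921
Put price V = K·e^{−rT}·N(−d₂) − S·N(−d₁) = 43.472380 − 37.397782 = 6.074598
ρ = −K·T·e^{−rT}·N(−d₂) = -65.334639

price = 6.074598
ρ = -65.334639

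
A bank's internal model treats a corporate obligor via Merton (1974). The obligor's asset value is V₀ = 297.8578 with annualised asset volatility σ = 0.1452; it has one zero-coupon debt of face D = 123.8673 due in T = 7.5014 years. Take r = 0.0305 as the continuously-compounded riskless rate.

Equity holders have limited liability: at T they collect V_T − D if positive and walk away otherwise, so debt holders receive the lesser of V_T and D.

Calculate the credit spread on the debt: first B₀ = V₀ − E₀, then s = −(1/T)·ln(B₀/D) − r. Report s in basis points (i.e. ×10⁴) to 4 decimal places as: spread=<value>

With assets at 297.8578 and a single debt payment of 123.8673 at 7.5014 years:
d₁ = [ln(V₀/D) + (r + σ²/2)T] / (σ√T)
   = [ln(297.8578/123.8673) + (0.0305 + 0.5·0.1452²)·7.5014] / (0.1452·√7.5014)
   = [0.877405 + 0.307869] / 0.397684 = 2.980445
d₂ = d₁ − σ√T = 2.980445 − 0.397684 = 2.582761
N(d₁) = 0.998561,  N(d₂) = 0.995099,  e^(−rT) = 0.795493
E₀ = V₀·N(d₁) − D·e^(−rT)·N(d₂)
   = 297.8578·0.998561 − 123.8673·0.795493·0.995099 = 199.376405
B₀ = V₀ − E₀ = 297.8578 − 199.376405 = 98.481395
spread = −(1/T)·ln(B₀/D) − r = −(1/7.5014)·ln(98.481395/123.8673) − 0.0305 = 0.00007338
in basis points: 0.00007338 × 10⁴ = 0.7338 bp

spread=0.7338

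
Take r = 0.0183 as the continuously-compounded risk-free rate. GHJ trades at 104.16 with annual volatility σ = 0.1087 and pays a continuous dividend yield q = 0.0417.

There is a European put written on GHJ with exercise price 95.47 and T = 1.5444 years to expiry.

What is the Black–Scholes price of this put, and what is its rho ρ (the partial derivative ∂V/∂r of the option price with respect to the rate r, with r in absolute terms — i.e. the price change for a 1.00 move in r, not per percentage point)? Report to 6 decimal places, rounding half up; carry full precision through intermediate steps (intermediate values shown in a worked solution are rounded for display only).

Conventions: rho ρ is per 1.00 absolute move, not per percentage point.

price = 3.061862
ρ = -54.230337

σ√T = 0.1087·√1.5444 = 0.135086
d₁ = (ln(S/K) + (r−q+σ²/2)T) / (σ√T) = (ln(104.16/95.47) + (0.0183−0.0417+0.1087²/2)·1.5444) / 0.135086 = (0.087116 − 0.027015) / 0.135086 = 0.444912
d₂ = d₁ − σ√T = 0.444912 − 0.135086 = 0.309826
e^{−rT} = 0.972133
e^{−qT} = 0.937628
N(−d₁) = 0.328192,  N(−d₂) = 0.378347
Put price V = K·e^{−rT}·N(−d₂) − S·e^{−qT}·N(−d₁) = 35.114178 − 32.052316 = 3.061862
ρ = −K·T·e^{−rT}·N(−d₂) = -54.230337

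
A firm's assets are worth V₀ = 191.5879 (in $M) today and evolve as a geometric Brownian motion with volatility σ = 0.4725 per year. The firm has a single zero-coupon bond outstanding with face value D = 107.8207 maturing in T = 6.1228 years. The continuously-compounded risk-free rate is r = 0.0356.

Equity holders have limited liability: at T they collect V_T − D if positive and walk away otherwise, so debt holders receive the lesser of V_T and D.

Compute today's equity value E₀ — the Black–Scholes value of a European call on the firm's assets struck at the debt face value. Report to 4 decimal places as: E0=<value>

Equity is a call on the firm's assets struck at D = 107.8207:
d₁ = [ln(V₀/D) + (r + σ²/2)T] / (σ√T)
   = [ln(191.5879/107.8207) + (0.0356 + 0.5·0.4725²)·6.1228] / (0.4725·√6.1228)
   = [0.574877 + 0.901448] / 1.169168 = 1.262715
d₂ = d₁ − σ√T = 1.262715 − 1.169168 = 0.093547
N(d₁) = 0.896654,  N(d₂) = 0.537265,  e^(−rT) = 0.804148
E₀ = V₀·N(d₁) − D·e^(−rT)·N(d₂)
   = 191.5879·0.896654 − 107.8207·0.804148·0.537265 = 125.205114

E0=125.2051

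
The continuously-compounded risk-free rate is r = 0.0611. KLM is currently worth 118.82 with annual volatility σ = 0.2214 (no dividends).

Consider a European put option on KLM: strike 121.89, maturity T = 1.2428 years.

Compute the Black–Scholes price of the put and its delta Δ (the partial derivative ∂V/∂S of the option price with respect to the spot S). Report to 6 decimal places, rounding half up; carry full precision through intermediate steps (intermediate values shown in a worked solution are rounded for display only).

price = 8.697173
Δ = -0.371565

σ√T = 0.2214·√1.2428 = 0.246819
d₁ = (ln(S/K) + (r+σ²/2)T) / (σ√T) = (ln(118.82/121.89) + (0.0611+0.2214²/2)·1.2428) / 0.246819 = (-0.025509 + 0.106395) / 0.246819 = 0.327712
d₂ = d₁ − σ√T = 0.327712 − 0.246819 = 0.080894
e^{−rT} = 0.926876
N(−d₁) = 0.371565,  N(−d₂) = 0.467763
Put price V = K·e^{−rT}·N(−d₂) − S·N(−d₁) = 52.846474 − 44.149301 = 8.697173
Δ = −N(−d₁) = -0.371565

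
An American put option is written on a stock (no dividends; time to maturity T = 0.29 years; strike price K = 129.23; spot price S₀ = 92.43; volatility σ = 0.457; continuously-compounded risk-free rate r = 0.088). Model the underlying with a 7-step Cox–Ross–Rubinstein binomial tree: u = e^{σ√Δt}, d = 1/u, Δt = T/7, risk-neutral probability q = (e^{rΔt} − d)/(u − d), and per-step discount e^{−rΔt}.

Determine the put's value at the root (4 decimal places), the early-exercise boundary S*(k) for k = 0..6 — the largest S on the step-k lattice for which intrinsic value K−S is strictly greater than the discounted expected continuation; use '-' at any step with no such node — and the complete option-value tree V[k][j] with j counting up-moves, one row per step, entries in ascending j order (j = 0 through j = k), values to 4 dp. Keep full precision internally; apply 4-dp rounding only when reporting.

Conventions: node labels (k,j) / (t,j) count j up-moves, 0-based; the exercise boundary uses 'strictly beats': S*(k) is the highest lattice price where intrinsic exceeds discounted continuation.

price = 36.8000
boundary = 92.4300 84.2201 92.4300 84.2201 92.4300 101.4402 111.3287
tree:
36.8000
45.0099 28.5326
52.4905 36.8000 20.3542
59.3068 45.0099 27.9879 12.7585
65.5175 52.4905 36.8000 19.2527 6.2632
71.1766 59.3068 45.0099 27.7898 10.7322 1.7749
76.3331 65.5175 52.4905 36.8000 17.9013 3.5371 0.0000
81.0316 71.1766 59.3068 45.0099 27.7898 7.0488 0.0000 0.0000

params: Δt=0.04143 u=1.09748 d=0.91118 q=0.49637 e^(-rΔt)=0.99636
t_7 payoffs: 81.0316 71.1766 59.3068 45.0099 27.7898 7.0488 0.0000 0.0000
t_6: node(6,0) S=52.8969 payoff=76.3331 vs cont=75.8628 → 76.3331 [stop]  node(6,1) S=63.7125 payoff=65.5175 vs cont=65.0473 → 65.5175 [stop]  node(6,2) S=76.7395 payoff=52.4905 vs cont=52.0203 → 52.4905 [stop]  node(6,3) S=92.4300 payoff=36.8000 vs cont=36.3297 → 36.8000 [stop]  node(6,4) S=111.3287 payoff=17.9013 vs cont=17.4310 → 17.9013 [stop]  node(6,5) S=134.0916 payoff=0.0000 vs cont=3.5371 → 3.5371 [wait]  node(6,6) S=161.5086 payoff=0.0000 vs cont=0.0000 → 0.0000 [wait]  ⇒ S*(6)=111.3287
t_5: node(5,0) S=58.0534 payoff=71.1766 vs cont=70.7064 → 71.1766 [stop]  node(5,1) S=69.9232 payoff=59.3068 vs cont=58.8365 → 59.3068 [stop]  node(5,2) S=84.2201 payoff=45.0099 vs cont=44.5396 → 45.0099 [stop]  node(5,3) S=101.4402 payoff=27.7898 vs cont=27.3195 → 27.7898 [stop]  node(5,4) S=122.1812 payoff=7.0488 vs cont=10.7322 → 10.7322 [wait]  node(5,5) S=147.1630 payoff=0.0000 vs cont=1.7749 → 1.7749 [wait]  ⇒ S*(5)=101.4402
t_4: node(4,0) S=63.7125 payoff=65.5175 vs cont=65.0473 → 65.5175 [stop]  node(4,1) S=76.7395 payoff=52.4905 vs cont=52.0203 → 52.4905 [stop]  node(4,2) S=92.4300 payoff=36.8000 vs cont=36.3297 → 36.8000 [stop]  node(4,3) S=111.3287 payoff=17.9013 vs cont=19.2527 → 19.2527 [wait]  node(4,4) S=134.0916 payoff=0.0000 vs cont=6.2632 → 6.2632 [wait]  ⇒ S*(4)=92.4300
t_3: node(3,0) S=69.9232 payoff=59.3068 vs cont=58.8365 → 59.3068 [stop]  node(3,1) S=84.2201 payoff=45.0099 vs cont=44.5396 → 45.0099 [stop]  node(3,2) S=101.4402 payoff=27.7898 vs cont=27.9879 → 27.9879 [wait]  node(3,3) S=122.1812 payoff=7.0488 vs cont=12.7585 → 12.7585 [wait]  ⇒ S*(3)=84.2201
t_2: node(2,0) S=76.7395 payoff=52.4905 vs cont=52.0203 → 52.4905 [stop]  node(2,1) S=92.4300 payoff=36.8000 vs cont=36.4277 → 36.8000 [stop]  node(2,2) S=111.3287 payoff=17.9013 vs cont=20.3542 → 20.3542 [wait]  ⇒ S*(2)=92.4300
t_1: node(1,0) S=84.2201 payoff=45.0099 vs cont=44.5396 → 45.0099 [stop]  node(1,1) S=101.4402 payoff=27.7898 vs cont=28.5326 → 28.5326 [wait]  ⇒ S*(1)=84.2201
t_0: node(0,0) S=92.4300 payoff=36.8000 vs cont=36.6971 → 36.8000 [stop]  ⇒ S*(0)=92.4300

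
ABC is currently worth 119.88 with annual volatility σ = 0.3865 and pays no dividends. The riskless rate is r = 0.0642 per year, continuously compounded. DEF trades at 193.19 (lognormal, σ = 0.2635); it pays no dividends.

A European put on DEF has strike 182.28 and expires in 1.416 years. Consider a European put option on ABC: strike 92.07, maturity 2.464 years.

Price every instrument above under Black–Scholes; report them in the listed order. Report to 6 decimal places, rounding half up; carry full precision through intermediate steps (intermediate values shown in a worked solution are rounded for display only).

price(DEF put K=182.28) = 11.484382
price(ABC put K=92.07) = 8.257985

[DEF put K=182.28]
σ√T = 0.2635·√1.416 = 0.313554
d₁ = (ln(S/K) + (r+σ²/2)T) / (σ√T) = (ln(193.19/182.28) + (0.0642+0.2635²/2)·1.416) / 0.313554 = (0.058130 + 0.140065) / 0.313554 = 0.632094
d₂ = d₁ − σ√T = 0.632094 − 0.313554 = 0.318540
e^{−rT} = 0.913102
N(−d₁) = 0.263663,  N(−d₂) = 0.375038
price = K·e^{−rT}·N(−d₂) − S·N(−d₁) = 62.421410 − 50.937028 = 11.484382
[ABC put K=92.07]
σ√T = 0.3865·√2.464 = 0.606694
d₁ = (ln(S/K) + (r+σ²/2)T) / (σ√T) = (ln(119.88/92.07) + (0.0642+0.3865²/2)·2.464) / 0.606694 = (0.263942 + 0.342228) / 0.606694 = 0.999136
d₂ = d₁ − σ√T = 0.999136 − 0.606694 = 0.392441
e^{−rT} = 0.853689
N(−d₁) = 0.158864,  N(−d₂) = 0.347366
price = K·e^{−rT}·N(−d₂) − S·N(−d₁) = 27.302661 − 19.044675 = 8.257985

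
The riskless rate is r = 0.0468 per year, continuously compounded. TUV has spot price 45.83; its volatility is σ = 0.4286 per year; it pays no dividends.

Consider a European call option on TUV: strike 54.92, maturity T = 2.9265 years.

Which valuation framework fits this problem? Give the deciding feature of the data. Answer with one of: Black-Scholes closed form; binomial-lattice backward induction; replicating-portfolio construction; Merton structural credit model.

Key observation: a European-exercise option on TUV struck at 54.92 — a GBM underlying with constant parameters — admits an analytic price: the data contain no early exercise, no discrete tree, no debt structure.

framework: Black-Scholes closed form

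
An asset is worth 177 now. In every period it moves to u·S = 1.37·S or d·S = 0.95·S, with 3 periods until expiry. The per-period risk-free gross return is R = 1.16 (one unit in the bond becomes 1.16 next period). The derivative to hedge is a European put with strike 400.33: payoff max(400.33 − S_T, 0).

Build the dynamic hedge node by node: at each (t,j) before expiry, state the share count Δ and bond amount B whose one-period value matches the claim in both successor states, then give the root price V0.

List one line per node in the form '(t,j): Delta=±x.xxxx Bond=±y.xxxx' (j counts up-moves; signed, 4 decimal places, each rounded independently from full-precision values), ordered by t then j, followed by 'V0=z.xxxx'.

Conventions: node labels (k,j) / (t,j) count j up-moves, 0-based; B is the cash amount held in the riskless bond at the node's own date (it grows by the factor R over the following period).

Under the risk-neutral measure, an up-move has probability p* = (R−d)/(u−d) = 0.5000 and values discount at R = 1.16.
At maturity the claim pays: V(3,0)=248.5746, V(3,1)=181.4828, V(3,2)=84.7293, V(3,3)=0.0000
(2,0): S=159.7425. Δ = (V_up−V_dn)/(S_up−S_dn) = (181.4828−248.5746)/(218.8472−151.7554) = -1.0000. V = [p*·181.4828 + (1−p*)·248.5746]/1.16 = 185.3696. B = V − Δ·S = 345.1121.
(2,1): S=230.3655. Δ = (V_up−V_dn)/(S_up−S_dn) = (84.7293−181.4828)/(315.6007−218.8472) = -1.0000. V = [p*·84.7293 + (1−p*)·181.4828]/1.16 = 114.7466. B = V − Δ·S = 345.1121.
(2,2): S=332.2113. Δ = (V_up−V_dn)/(S_up−S_dn) = (0.0000−84.7293)/(455.1295−315.6007) = -0.6073. V = [p*·0.0000 + (1−p*)·84.7293]/1.16 = 36.5212. B = V − Δ·S = 238.2576.
(1,0): S=168.1500. Δ = (V_up−V_dn)/(S_up−S_dn) = (114.7466−185.3696)/(230.3655−159.7425) = -1.0000. V = [p*·114.7466 + (1−p*)·185.3696]/1.16 = 129.3604. B = V − Δ·S = 297.5104.
(1,1): S=242.4900. Δ = (V_up−V_dn)/(S_up−S_dn) = (36.5212−114.7466)/(332.2113−230.3655) = -0.7681. V = [p*·36.5212 + (1−p*)·114.7466]/1.16 = 65.2016. B = V − Δ·S = 251.4524.
(0,0): S=177.0000. Δ = (V_up−V_dn)/(S_up−S_dn) = (65.2016−129.3604)/(242.4900−168.1500) = -0.8630. V = [p*·65.2016 + (1−p*)·129.3604]/1.16 = 83.8629. B = V − Δ·S = 236.6219.
Verification: the root portfolio costs Δ(0,0)·S0 + B(0,0) = 83.8629, matching V0.

(0,0): Delta=-0.8630 Bond=236.6219
(1,0): Delta=-1.0000 Bond=297.5104
(1,1): Delta=-0.7681 Bond=251.4524
(2,0): Delta=-1.0000 Bond=345.1121
(2,1): Delta=-1.0000 Bond=345.1121
(2,2): Delta=-0.6073 Bond=238.2576
V0=83.8629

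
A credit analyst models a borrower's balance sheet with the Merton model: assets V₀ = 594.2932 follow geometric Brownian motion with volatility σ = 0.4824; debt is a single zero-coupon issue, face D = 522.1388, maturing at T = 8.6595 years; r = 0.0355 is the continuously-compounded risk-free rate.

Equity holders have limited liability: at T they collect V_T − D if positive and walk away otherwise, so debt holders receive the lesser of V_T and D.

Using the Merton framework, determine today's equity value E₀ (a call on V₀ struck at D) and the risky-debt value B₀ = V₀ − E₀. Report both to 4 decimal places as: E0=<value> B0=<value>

E0=370.4891 B0=223.8041

With assets at 594.2932 and a single debt payment of 522.1388 at 8.6595 years:
d₁ = [ln(V₀/D) + (r + σ²/2)T] / (σ√T)
   = [ln(594.2932/522.1388) + (0.0355 + 0.5·0.4824²)·8.6595] / (0.4824·√8.6595)
   = [0.129439 + 1.314987] / 1.419560 = 1.017517
d₂ = d₁ − σ√T = 1.017517 − 1.419560 = -0.402043
N(d₁) = 0.845546,  N(d₂) = 0.343826,  e^(−rT) = 0.735347
E₀ = V₀·N(d₁) − D·e^(−rT)·N(d₂)
   = 594.2932·0.845546 − 522.1388·0.735347·0.343826 = 370.489114
B₀ = V₀ − E₀ = 594.2932 − 370.489114 = 223.804086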